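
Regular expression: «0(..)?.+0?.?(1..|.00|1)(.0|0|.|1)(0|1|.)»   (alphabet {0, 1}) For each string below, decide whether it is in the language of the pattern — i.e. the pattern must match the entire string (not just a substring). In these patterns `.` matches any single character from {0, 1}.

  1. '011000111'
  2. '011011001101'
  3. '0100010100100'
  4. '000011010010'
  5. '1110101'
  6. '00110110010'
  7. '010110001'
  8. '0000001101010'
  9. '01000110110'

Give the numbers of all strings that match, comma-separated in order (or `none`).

1, 2, 3, 4, 6, 7, 9

1 → match
2 → match
3 → match
4 → match
5 → no match — must start with '0'
6 → match
7 → match
8 → no match
9 → match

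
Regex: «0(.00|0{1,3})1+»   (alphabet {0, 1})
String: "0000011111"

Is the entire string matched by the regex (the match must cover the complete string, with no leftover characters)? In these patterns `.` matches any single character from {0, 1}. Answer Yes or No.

No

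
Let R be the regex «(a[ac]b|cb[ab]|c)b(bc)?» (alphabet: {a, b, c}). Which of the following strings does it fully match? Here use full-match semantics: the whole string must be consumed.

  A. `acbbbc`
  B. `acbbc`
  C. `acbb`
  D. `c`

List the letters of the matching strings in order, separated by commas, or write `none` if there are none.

A. `acbbbc` → match
B. `acbbc` → no match
C. `acbb` → match
D. `c` → no match

A, C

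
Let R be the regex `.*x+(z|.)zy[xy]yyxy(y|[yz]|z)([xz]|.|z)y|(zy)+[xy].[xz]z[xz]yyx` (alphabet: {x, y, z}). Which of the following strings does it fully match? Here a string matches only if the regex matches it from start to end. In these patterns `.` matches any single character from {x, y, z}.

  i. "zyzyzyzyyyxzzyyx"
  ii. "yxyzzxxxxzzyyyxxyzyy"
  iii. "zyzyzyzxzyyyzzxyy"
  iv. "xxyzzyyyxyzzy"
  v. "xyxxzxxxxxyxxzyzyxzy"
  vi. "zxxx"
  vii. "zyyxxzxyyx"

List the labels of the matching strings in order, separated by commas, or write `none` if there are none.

i, vii

i → match
ii → no match
iii → no match
iv → no match
v → no match
vi → no match
vii → match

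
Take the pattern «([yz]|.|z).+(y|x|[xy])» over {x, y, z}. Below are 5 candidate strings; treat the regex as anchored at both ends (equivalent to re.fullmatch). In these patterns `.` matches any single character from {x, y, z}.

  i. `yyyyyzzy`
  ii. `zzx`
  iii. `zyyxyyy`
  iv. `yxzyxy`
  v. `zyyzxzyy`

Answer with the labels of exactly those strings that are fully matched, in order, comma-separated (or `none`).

i, ii, iii, iv, v

i → match
ii → match
iii → match
iv → match
v → match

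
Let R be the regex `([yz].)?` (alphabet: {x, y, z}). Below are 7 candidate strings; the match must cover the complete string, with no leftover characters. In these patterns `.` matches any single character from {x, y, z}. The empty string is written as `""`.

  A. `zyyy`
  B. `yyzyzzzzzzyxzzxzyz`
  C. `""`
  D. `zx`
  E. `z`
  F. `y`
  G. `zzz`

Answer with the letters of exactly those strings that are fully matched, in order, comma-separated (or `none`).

C, D

A → no match
B → no match
C → match
D → match
E → no match
F → no match
G → no match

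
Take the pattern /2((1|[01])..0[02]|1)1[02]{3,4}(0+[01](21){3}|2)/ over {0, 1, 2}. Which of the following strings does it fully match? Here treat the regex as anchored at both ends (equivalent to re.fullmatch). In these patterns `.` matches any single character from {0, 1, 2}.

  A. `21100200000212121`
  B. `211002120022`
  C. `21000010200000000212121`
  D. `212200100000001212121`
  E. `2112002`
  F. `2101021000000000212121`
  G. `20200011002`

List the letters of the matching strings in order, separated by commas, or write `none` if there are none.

A, B, C, D, E, F

A → match
B → match
C → match
D → match
E → match
F → match
G → no match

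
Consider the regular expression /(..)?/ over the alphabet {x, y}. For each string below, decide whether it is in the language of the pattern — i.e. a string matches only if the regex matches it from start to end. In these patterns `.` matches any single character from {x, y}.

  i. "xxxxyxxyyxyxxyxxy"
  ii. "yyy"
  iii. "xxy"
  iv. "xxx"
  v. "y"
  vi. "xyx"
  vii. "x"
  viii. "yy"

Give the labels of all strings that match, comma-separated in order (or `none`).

viii

i → no match
ii → no match
iii → no match
iv → no match
v → no match
vi → no match
vii → no match
viii → match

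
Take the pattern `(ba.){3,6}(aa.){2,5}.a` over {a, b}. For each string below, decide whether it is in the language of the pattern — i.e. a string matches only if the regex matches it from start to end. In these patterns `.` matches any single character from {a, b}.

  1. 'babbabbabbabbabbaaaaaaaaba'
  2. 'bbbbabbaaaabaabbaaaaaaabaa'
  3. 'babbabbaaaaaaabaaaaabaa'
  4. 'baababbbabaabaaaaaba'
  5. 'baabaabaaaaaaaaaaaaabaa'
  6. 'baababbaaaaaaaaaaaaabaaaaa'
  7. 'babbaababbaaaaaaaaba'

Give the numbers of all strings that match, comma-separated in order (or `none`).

1, 3, 5, 6, 7

1 → match
2 → no match — must start with 'ba'
3 → match
4 → no match
5 → match
6 → match
7 → match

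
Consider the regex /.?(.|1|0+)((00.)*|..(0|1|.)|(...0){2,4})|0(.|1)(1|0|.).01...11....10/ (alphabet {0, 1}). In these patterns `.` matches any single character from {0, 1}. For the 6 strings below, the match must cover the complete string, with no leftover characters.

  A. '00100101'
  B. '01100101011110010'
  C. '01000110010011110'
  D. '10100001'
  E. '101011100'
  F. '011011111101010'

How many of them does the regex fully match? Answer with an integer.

1

A. '00100101' → no match
B → match
C → no match
D. '10100001' → no match
E. '101011100' → no match
F → no match
Total matched: 1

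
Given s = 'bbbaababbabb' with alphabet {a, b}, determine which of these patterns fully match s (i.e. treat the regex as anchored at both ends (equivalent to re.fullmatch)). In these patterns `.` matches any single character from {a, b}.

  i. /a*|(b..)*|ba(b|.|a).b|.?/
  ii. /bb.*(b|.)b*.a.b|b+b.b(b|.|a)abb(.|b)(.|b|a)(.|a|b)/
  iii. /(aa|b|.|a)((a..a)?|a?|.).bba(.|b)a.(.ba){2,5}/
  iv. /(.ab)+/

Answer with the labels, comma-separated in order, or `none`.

i → no match
ii → match
iii → no match — must end with 'ba'
iv → no match — must end with 'ab'

ii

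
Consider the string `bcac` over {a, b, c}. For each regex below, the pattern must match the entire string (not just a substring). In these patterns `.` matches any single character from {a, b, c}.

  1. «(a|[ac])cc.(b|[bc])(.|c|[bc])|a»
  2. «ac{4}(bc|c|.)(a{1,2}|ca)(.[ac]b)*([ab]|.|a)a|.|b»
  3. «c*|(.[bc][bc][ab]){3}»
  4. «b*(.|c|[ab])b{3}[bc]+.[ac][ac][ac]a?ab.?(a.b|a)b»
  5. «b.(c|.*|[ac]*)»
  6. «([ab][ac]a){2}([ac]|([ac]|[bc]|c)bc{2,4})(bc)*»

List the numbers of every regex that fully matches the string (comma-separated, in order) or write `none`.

1 → no match
2 → no match
3 → no match
4 → no match — must end with `b`
5 → match
6 → no match

5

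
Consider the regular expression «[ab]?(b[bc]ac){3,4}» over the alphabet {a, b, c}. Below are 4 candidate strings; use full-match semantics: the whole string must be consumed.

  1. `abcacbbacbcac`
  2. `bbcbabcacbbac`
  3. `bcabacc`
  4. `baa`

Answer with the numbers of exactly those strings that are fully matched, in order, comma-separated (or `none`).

1

1 → match
2 → no match
3. `bcabacc` → no match — must end with `ac`
4. `baa` → no match — must end with `ac`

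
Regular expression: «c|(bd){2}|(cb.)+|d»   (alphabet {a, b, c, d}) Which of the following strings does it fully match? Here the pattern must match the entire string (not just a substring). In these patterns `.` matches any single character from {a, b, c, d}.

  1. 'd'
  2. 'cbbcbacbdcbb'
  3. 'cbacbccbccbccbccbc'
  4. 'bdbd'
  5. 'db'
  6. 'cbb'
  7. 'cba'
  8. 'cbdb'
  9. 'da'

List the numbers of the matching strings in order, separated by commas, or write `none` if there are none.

1, 2, 3, 4, 6, 7

1 → match
2 → match
3 → match
4 → match
5 → no match
6 → match
7 → match
8 → no match
9 → no match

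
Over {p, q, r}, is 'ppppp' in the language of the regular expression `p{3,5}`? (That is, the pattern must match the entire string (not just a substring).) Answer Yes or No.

Yes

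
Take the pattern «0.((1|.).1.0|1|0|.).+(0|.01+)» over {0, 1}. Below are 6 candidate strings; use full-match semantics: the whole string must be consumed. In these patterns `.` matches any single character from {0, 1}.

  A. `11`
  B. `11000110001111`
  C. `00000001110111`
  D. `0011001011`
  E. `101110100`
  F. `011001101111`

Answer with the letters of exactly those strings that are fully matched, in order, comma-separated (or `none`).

A → no match — must start with `0`
B → no match — must start with `0`
C → match
D → match
E → no match — must start with `0`
F → match

C, D, F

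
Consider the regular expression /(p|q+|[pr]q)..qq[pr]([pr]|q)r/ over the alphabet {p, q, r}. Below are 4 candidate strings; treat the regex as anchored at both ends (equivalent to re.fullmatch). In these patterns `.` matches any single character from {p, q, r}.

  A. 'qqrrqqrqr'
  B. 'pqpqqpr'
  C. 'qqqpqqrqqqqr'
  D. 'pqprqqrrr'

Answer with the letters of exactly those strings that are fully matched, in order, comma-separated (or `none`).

A, D

A. 'qqrrqqrqr' → match
B. 'pqpqqpr' → no match
C. 'qqqpqqrqqqqr' → no match
D. 'pqprqqrrr' → match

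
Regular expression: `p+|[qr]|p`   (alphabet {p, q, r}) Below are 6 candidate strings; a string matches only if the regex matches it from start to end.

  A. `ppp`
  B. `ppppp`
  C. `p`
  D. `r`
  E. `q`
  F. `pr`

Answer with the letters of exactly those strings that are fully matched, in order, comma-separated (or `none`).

A, B, C, D, E

A → match
B → match
C → match
D → match
E → match
F → no match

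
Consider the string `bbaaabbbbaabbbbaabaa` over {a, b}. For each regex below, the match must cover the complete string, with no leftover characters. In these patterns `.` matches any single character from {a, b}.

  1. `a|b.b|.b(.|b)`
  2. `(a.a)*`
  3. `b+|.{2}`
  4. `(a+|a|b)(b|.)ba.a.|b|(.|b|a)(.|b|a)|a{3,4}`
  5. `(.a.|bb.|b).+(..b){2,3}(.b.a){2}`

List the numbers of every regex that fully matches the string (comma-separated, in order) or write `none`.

5

1 → no match
2 → no match
3 → no match
4 → no match
5 → match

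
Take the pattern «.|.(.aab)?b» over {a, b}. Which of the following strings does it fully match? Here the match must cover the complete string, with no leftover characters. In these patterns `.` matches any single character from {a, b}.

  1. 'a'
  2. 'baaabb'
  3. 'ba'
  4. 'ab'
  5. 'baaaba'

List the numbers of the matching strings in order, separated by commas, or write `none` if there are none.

1, 2, 4

1. 'a' → match
2. 'baaabb' → match
3. 'ba' → no match
4. 'ab' → match
5. 'baaaba' → no match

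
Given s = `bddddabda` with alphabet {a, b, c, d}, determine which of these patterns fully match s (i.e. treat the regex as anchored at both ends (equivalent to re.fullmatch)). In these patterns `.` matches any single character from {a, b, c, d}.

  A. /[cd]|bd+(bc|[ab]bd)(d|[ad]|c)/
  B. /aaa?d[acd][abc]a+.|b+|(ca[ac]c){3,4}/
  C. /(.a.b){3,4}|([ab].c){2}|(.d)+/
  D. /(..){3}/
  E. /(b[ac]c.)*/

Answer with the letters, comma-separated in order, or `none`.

A

A → match
B → no match
C → no match
D → no match
E → no match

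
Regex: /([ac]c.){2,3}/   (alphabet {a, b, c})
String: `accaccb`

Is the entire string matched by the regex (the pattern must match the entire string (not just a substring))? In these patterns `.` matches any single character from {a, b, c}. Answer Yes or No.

No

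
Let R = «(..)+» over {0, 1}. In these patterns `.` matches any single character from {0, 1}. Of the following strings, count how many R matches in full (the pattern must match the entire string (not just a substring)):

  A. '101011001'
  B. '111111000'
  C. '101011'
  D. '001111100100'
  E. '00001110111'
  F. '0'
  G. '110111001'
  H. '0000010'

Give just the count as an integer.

2

A. '101011001' → no match
B. '111111000' → no match
C. '101011' → match
D. '001111100100' → match
E. '00001110111' → no match
F. '0' → no match
G. '110111001' → no match
H. '0000010' → no match
Total matched: 2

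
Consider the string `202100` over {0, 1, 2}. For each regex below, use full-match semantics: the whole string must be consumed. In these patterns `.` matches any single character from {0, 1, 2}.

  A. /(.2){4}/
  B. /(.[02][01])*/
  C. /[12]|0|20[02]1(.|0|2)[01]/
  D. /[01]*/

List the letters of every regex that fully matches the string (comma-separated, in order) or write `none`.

C

A → no match — must end with `2`
B → no match
C → match
D → no match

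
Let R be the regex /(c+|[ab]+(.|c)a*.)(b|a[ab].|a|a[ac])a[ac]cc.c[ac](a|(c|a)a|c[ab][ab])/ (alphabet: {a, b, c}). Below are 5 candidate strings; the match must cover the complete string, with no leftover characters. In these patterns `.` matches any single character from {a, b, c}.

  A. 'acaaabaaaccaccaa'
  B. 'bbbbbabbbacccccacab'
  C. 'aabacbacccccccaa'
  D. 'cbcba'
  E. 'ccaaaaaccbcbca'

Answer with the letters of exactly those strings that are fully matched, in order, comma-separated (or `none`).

A → match
B → match
C → match
D → no match
E → no match

A, B, C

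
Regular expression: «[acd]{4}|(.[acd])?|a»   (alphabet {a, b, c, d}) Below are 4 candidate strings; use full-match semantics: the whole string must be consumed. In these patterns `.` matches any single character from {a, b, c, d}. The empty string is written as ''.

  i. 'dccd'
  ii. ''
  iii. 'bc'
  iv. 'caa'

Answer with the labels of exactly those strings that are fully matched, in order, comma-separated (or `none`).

i, ii, iii

i → match
ii → match
iii → match
iv → no match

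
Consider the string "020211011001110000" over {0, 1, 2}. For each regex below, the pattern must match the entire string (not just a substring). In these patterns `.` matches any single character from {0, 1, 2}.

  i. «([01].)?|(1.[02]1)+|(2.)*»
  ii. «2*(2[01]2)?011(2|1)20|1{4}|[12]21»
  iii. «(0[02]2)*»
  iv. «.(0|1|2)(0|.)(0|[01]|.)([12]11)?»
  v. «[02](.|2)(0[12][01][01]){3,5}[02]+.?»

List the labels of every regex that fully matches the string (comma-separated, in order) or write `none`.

i → no match
ii → no match
iii → no match
iv → no match
v → match

v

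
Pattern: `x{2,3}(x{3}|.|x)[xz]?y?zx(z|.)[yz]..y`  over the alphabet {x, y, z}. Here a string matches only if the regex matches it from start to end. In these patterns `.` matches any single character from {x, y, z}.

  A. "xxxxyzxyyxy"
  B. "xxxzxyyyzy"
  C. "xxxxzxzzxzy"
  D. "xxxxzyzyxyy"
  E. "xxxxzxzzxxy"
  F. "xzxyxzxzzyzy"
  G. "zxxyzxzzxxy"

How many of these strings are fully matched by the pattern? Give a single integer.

A → no match
B → match
C → match
D → no match
E → match
F → no match
G → no match — must start with "x"
Total matched: 3

3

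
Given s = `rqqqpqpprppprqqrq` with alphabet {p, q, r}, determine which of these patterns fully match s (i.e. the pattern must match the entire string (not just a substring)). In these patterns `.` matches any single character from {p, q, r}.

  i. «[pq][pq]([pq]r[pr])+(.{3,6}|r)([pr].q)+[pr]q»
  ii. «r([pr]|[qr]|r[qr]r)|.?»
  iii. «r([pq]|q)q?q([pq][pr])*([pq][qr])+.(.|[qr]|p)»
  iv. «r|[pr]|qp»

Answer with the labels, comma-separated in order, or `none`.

i → no match
ii → no match
iii → match
iv → no match

iii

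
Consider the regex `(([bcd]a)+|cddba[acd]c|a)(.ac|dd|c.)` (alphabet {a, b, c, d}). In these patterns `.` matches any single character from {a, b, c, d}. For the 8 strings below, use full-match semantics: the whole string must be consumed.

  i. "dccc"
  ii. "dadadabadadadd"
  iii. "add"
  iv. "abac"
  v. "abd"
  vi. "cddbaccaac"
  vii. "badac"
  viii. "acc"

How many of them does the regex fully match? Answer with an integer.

i → no match
ii → match
iii → match
iv → match
v → no match
vi → match
vii → match
viii → match
Total matched: 6

6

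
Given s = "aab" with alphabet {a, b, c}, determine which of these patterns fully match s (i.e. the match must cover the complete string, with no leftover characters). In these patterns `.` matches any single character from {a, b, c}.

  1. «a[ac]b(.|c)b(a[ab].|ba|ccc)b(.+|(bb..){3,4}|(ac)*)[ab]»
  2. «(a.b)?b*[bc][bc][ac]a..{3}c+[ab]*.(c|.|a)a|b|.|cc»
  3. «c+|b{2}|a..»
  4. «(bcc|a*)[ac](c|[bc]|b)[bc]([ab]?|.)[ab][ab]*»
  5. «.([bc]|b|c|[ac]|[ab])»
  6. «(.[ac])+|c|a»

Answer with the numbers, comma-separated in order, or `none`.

3

1 → no match
2 → no match
3 → match
4 → no match
5 → no match
6 → no match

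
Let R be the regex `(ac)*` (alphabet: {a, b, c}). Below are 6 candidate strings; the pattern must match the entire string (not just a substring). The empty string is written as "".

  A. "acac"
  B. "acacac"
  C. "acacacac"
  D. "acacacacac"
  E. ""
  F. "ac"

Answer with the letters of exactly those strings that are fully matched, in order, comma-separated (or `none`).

A, B, C, D, E, F

A. "acac" → match
B. "acacac" → match
C. "acacacac" → match
D. "acacacacac" → match
E. "" → match
F. "ac" → match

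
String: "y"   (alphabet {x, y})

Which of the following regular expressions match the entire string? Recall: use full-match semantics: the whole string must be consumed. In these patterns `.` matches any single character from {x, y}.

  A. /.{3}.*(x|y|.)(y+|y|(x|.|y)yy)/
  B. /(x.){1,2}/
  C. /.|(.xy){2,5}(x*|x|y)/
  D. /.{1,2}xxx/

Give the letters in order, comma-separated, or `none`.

A → no match
B → no match — must start with "x"
C → match
D → no match — must end with "xxx"

C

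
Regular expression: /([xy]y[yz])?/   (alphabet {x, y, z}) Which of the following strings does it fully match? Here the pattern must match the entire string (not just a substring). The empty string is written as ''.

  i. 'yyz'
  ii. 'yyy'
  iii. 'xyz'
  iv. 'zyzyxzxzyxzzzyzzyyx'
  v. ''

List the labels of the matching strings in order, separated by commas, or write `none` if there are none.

i. 'yyz' → match
ii. 'yyy' → match
iii. 'xyz' → match
iv → no match
v. '' → match

i, ii, iii, v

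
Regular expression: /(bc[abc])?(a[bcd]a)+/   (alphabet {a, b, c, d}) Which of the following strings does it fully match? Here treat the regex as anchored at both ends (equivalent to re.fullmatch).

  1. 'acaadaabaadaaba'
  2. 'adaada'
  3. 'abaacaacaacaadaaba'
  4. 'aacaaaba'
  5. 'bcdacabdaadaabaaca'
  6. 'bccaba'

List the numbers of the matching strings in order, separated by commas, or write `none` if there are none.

1 → match
2 → match
3 → match
4 → no match
5 → no match
6 → match

1, 2, 3, 6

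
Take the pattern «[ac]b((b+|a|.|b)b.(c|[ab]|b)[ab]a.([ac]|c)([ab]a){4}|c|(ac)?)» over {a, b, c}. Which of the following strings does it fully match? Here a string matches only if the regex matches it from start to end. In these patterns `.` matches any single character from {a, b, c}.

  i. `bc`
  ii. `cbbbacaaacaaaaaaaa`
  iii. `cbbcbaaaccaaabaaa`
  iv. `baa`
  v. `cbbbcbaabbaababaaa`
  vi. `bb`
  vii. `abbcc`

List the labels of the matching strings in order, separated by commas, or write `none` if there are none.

i. `bc` → no match
ii → match
iii → no match
iv. `baa` → no match
v → no match
vi. `bb` → no match
vii. `abbcc` → no match

ii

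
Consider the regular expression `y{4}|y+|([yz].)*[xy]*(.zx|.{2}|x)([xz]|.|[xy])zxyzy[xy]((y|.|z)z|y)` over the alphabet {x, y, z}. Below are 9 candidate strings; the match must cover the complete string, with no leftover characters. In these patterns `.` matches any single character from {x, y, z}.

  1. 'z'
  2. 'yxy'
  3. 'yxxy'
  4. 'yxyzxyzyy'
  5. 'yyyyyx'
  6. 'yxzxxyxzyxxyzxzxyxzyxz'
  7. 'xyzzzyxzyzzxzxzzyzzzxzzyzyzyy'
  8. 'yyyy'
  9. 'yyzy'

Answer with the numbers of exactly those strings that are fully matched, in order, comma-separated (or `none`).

8

1 → no match
2 → no match
3 → no match
4 → no match
5 → no match
6 → no match
7 → no match
8 → match
9 → no match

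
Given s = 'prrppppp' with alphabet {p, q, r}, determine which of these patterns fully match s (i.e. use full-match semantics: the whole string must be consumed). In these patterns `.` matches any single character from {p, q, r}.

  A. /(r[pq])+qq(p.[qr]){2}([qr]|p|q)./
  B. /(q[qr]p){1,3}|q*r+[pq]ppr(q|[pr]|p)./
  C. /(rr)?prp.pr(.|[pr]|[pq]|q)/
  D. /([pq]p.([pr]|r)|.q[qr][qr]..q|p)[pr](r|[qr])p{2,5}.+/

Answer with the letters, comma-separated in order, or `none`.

D

A → no match — must start with 'r'
B → no match
C → no match
D → match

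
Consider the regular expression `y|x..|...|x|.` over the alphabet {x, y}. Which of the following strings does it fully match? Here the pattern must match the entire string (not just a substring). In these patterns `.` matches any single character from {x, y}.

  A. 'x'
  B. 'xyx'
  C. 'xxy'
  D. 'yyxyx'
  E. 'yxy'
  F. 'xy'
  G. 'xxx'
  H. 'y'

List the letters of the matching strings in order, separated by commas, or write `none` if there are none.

A, B, C, E, G, H

A → match
B → match
C → match
D → no match
E → match
F → no match
G → match
H → match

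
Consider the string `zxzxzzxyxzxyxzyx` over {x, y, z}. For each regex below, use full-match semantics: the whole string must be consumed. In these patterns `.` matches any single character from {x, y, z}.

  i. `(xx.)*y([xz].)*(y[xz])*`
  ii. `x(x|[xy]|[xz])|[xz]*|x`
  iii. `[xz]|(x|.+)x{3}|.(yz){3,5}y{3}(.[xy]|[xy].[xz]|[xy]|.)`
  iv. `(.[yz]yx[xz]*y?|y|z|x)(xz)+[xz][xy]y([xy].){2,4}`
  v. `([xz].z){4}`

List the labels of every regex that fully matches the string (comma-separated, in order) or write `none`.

i → no match
ii → no match
iii → no match
iv → match
v → no match — must end with `z`

iv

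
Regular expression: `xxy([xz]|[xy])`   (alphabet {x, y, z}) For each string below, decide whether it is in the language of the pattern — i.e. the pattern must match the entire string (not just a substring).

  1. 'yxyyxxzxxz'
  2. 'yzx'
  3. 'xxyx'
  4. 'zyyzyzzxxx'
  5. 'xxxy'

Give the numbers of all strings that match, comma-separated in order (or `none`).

1 → no match — must start with 'xxy'
2 → no match — must start with 'xxy'
3 → match
4 → no match — must start with 'xxy'
5 → no match — must start with 'xxy'

3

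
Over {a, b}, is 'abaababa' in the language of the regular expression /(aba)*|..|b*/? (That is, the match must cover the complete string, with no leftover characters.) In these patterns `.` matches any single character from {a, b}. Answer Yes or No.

No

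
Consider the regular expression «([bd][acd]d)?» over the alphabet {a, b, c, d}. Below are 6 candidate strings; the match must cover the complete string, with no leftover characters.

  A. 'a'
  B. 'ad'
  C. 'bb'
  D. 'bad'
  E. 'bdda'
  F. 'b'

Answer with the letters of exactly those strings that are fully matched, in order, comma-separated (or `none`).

A → no match
B → no match
C → no match
D → match
E → no match
F → no match

D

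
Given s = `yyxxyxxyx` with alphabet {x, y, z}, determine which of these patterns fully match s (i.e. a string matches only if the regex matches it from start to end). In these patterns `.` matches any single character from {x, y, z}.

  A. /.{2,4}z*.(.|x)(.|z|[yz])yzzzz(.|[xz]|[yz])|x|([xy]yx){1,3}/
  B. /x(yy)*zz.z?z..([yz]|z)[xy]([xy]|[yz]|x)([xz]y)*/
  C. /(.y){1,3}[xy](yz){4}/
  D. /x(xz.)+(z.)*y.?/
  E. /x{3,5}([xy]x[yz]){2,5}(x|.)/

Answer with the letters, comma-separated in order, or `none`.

A → match
B → no match — must start with `x`
C → no match — must end with `yz`
D → no match — must start with `xxz`
E → no match — must start with `x`

A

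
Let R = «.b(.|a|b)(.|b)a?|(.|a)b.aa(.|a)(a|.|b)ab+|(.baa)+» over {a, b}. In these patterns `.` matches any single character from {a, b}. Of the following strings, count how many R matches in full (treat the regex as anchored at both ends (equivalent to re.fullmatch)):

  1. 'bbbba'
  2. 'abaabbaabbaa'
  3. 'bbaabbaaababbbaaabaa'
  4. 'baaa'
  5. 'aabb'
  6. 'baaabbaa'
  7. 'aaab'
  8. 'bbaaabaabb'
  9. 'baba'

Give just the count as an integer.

3

1. 'bbbba' → match
2. 'abaabbaabbaa' → match
3 → no match
4. 'baaa' → no match
5. 'aabb' → no match
6. 'baaabbaa' → no match
7. 'aaab' → no match
8. 'bbaaabaabb' → match
9. 'baba' → no match
Total matched: 3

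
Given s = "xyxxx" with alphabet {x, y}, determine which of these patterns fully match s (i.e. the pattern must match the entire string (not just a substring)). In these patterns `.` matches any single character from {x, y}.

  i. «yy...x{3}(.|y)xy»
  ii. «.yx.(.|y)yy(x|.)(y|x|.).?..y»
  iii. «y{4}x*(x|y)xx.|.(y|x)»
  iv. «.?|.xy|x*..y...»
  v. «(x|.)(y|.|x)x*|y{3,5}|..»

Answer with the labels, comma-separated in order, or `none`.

v

i → no match — must start with "yy"
ii → no match — must end with "y"
iii → no match
iv → no match
v → match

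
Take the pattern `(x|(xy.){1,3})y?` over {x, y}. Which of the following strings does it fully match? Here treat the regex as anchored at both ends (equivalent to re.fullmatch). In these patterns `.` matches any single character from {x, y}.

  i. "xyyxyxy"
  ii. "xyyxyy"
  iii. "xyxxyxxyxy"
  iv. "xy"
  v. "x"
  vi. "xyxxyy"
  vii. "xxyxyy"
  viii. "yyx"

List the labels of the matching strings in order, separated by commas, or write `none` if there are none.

i, ii, iii, iv, v, vi

i → match
ii → match
iii → match
iv → match
v → match
vi → match
vii → no match
viii → no match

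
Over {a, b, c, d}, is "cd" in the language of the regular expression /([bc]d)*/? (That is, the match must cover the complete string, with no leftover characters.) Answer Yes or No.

Yes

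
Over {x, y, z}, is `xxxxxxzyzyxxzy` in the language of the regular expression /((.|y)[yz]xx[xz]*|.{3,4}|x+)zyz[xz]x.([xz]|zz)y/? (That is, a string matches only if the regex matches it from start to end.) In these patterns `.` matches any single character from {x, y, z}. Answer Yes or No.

No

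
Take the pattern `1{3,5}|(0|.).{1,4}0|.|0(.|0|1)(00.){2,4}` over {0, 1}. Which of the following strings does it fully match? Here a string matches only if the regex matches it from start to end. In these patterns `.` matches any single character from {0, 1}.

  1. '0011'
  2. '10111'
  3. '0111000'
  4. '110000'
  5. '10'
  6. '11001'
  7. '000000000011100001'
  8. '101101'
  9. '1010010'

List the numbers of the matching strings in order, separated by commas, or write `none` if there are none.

1 → no match
2 → no match
3 → no match
4 → match
5 → no match
6 → no match
7 → no match
8 → no match
9 → no match

4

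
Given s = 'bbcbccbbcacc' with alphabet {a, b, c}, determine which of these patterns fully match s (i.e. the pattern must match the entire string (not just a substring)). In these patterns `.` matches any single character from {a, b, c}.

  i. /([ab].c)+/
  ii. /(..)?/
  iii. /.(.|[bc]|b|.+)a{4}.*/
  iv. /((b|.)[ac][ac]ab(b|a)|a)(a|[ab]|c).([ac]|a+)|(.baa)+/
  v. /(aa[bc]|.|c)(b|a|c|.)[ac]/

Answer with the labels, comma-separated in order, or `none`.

i

i → match
ii → no match
iii → no match
iv → no match
v → no match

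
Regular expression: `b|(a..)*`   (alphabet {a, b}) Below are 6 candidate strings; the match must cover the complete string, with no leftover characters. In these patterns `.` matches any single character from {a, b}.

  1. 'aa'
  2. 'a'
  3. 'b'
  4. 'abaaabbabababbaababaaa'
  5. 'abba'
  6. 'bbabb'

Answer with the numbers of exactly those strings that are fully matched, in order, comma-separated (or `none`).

3

1 → no match
2 → no match
3 → match
4 → no match
5 → no match
6 → no match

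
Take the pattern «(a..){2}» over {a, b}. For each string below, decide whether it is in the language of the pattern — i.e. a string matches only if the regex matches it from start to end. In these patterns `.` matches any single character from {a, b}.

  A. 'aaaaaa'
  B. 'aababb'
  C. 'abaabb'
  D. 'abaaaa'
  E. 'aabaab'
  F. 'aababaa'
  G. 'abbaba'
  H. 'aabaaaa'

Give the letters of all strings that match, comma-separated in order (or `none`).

A, B, C, D, E, G

A → match
B → match
C → match
D → match
E → match
F → no match
G → match
H → no match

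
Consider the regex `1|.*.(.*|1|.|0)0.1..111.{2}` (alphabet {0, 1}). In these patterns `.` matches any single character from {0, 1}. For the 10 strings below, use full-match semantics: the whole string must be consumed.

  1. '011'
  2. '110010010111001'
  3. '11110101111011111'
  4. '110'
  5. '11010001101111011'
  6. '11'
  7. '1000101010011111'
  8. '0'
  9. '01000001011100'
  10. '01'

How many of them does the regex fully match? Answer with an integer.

0

1. '011' → no match
2 → no match
3 → no match
4. '110' → no match
5 → no match
6. '11' → no match
7 → no match
8. '0' → no match
9 → no match
10. '01' → no match
Total matched: 0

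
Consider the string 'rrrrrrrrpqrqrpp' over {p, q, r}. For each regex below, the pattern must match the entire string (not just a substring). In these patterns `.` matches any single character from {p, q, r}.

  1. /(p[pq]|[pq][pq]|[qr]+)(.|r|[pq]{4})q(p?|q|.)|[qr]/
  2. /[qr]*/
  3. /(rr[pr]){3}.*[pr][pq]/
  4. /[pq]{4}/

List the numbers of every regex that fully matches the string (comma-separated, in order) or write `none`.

1 → no match
2 → no match
3 → match
4 → no match

3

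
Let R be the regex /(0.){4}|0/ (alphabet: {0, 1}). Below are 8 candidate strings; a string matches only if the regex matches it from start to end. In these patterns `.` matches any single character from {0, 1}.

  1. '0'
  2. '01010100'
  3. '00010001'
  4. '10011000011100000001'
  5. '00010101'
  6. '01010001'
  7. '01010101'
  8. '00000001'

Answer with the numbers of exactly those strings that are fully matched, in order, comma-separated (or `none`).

1 → match
2 → match
3 → match
4 → no match — must start with '0'
5 → match
6 → match
7 → match
8 → match

1, 2, 3, 5, 6, 7, 8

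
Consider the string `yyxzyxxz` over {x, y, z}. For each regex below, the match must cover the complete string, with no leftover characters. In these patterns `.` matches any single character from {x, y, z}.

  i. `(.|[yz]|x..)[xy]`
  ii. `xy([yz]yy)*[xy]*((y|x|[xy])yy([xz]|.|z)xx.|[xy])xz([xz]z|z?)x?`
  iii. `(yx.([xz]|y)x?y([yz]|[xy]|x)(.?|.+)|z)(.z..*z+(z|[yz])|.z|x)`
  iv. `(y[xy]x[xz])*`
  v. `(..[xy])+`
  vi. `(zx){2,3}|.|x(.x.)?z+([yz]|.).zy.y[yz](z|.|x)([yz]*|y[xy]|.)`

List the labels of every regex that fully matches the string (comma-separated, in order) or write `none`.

iv

i → no match
ii → no match — must start with `xy`
iii → no match
iv → match
v → no match
vi → no match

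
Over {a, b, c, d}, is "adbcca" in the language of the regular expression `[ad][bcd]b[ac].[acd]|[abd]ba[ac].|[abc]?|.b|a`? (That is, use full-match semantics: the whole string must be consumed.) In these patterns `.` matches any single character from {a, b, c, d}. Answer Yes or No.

Yes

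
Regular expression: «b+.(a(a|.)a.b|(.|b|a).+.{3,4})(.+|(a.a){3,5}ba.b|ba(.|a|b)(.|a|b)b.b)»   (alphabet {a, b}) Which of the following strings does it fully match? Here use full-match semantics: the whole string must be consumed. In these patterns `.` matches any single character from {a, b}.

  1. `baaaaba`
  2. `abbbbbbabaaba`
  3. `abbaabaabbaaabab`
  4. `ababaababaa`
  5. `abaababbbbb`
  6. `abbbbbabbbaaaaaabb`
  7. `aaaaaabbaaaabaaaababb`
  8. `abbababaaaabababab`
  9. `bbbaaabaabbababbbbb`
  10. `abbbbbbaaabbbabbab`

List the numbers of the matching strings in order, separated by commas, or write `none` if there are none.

1 → no match
2 → no match — must start with `b`
3 → no match — must start with `b`
4 → no match — must start with `b`
5 → no match — must start with `b`
6 → no match — must start with `b`
7 → no match — must start with `b`
8 → no match — must start with `b`
9 → match
10 → no match — must start with `b`

9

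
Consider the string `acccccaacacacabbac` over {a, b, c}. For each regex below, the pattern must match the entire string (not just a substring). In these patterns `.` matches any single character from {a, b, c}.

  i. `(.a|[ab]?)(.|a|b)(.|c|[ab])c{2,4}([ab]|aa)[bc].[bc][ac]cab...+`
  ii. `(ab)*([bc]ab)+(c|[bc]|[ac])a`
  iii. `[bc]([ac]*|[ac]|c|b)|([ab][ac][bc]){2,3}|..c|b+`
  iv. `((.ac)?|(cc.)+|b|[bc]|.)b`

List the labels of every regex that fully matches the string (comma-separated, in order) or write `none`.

i

i → match
ii → no match — must end with `a`
iii → no match
iv → no match — must end with `b`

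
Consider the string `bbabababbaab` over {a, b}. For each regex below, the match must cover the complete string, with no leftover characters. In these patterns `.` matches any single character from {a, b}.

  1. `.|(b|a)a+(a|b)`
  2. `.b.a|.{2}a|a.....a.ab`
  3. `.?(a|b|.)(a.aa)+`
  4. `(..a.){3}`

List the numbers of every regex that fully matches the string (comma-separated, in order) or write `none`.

4

1 → no match
2 → no match
3 → no match — must end with `aa`
4 → match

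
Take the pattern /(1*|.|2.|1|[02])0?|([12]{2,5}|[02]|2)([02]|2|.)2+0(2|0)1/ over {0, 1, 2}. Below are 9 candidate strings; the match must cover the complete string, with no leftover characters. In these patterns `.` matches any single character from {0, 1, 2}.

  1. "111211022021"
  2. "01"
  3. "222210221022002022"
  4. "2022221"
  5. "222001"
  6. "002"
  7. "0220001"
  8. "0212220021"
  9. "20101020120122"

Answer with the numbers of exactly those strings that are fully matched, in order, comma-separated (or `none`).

5

1. "111211022021" → no match
2. "01" → no match
3 → no match
4. "2022221" → no match
5. "222001" → match
6. "002" → no match
7. "0220001" → no match
8. "0212220021" → no match
9 → no match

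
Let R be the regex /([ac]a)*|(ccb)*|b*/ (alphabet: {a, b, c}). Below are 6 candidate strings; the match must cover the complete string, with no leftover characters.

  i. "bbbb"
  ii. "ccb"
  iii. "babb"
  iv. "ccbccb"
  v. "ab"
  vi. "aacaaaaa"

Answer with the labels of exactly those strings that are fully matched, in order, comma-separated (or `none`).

i, ii, iv, vi

i → match
ii → match
iii → no match
iv → match
v → no match
vi → match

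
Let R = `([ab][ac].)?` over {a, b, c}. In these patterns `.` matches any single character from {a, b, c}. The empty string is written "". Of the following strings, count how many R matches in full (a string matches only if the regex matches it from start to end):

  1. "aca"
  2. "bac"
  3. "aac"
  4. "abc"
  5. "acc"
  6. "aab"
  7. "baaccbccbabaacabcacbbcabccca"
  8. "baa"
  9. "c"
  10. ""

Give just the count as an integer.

1 → match
2 → match
3 → match
4 → no match
5 → match
6 → match
7 → no match
8 → match
9 → no match
10 → match
Total matched: 7

7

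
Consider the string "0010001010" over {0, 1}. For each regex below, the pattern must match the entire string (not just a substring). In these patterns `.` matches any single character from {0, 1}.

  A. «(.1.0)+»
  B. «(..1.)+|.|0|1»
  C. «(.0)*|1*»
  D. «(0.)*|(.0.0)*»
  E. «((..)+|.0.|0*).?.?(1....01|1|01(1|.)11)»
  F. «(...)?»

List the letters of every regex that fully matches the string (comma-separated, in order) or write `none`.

C

A → no match
B → no match
C → match
D → no match
E → no match
F → no match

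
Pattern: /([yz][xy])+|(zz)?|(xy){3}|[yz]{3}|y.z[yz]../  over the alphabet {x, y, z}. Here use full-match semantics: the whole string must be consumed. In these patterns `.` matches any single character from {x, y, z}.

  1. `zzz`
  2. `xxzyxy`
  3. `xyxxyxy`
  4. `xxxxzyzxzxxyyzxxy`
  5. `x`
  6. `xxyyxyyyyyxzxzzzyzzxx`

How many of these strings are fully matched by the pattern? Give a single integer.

1

1 → match
2 → no match
3 → no match
4 → no match
5 → no match
6 → no match
Total matched: 1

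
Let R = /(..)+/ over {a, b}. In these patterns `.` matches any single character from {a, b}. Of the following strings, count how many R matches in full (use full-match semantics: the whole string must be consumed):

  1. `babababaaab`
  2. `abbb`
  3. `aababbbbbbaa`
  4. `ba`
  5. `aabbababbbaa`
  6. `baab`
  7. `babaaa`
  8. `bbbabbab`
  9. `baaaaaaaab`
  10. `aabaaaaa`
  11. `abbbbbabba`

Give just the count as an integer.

1 → no match
2 → match
3 → match
4 → match
5 → match
6 → match
7 → match
8 → match
9 → match
10 → match
11 → match
Total matched: 10

10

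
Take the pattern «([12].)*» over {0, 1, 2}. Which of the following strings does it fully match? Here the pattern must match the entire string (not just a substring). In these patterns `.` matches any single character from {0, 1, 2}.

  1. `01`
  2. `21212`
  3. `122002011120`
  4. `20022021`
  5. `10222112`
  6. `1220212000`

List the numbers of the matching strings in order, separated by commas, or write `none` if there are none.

1 → no match
2 → no match
3 → no match
4 → no match
5 → match
6 → no match

5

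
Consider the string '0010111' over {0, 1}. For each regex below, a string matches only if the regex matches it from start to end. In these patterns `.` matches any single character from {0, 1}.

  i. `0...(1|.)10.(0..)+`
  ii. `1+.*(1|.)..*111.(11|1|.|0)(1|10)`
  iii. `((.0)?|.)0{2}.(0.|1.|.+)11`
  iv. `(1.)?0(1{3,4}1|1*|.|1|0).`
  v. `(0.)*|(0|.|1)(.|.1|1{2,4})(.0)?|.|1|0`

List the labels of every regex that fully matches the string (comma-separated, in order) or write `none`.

iii

i → no match
ii → no match — must start with '1'
iii → match
iv → no match
v → no match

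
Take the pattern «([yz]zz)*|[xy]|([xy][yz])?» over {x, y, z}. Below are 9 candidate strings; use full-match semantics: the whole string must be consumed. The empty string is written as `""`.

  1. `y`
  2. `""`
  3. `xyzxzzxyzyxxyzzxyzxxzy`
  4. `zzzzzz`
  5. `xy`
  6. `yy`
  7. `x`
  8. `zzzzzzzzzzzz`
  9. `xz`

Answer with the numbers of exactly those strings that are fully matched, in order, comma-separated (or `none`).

1 → match
2 → match
3 → no match
4 → match
5 → match
6 → match
7 → match
8 → match
9 → match

1, 2, 4, 5, 6, 7, 8, 9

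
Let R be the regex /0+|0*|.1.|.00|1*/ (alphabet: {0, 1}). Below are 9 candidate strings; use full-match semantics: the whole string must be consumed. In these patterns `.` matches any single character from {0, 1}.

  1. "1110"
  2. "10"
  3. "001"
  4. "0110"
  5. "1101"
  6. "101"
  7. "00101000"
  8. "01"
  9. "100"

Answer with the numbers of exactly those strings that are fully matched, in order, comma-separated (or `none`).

1 → no match
2 → no match
3 → no match
4 → no match
5 → no match
6 → no match
7 → no match
8 → no match
9 → match

9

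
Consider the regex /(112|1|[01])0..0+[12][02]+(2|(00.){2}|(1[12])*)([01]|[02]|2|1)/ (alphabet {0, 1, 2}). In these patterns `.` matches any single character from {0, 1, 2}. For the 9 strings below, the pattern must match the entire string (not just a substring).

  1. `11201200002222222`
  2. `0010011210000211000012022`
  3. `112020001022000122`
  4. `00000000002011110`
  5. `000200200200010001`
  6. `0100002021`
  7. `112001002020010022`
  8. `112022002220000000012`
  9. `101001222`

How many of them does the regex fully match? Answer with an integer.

1 → match
2 → no match
3 → match
4 → match
5 → match
6 → no match
7 → match
8 → match
9 → match
Total matched: 7

7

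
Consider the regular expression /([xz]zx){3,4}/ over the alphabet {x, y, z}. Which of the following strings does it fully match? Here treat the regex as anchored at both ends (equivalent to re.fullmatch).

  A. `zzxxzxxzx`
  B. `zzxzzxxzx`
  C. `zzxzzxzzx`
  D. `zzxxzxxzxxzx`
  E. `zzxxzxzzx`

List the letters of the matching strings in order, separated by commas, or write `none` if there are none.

A. `zzxxzxxzx` → match
B. `zzxzzxxzx` → match
C. `zzxzzxzzx` → match
D. `zzxxzxxzxxzx` → match
E. `zzxxzxzzx` → match

A, B, C, D, E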